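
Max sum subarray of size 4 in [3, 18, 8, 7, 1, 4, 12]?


[0:4]: 36
[1:5]: 34
[2:6]: 20
[3:7]: 24

Max: 36 at [0:4]


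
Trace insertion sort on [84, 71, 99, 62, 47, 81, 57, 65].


Initial: [84, 71, 99, 62, 47, 81, 57, 65]
Insert 71: [71, 84, 99, 62, 47, 81, 57, 65]
Insert 99: [71, 84, 99, 62, 47, 81, 57, 65]
Insert 62: [62, 71, 84, 99, 47, 81, 57, 65]
Insert 47: [47, 62, 71, 84, 99, 81, 57, 65]
Insert 81: [47, 62, 71, 81, 84, 99, 57, 65]
Insert 57: [47, 57, 62, 71, 81, 84, 99, 65]
Insert 65: [47, 57, 62, 65, 71, 81, 84, 99]

Sorted: [47, 57, 62, 65, 71, 81, 84, 99]


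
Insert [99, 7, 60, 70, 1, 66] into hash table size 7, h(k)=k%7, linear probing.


Insert 99: h=1 -> slot 1
Insert 7: h=0 -> slot 0
Insert 60: h=4 -> slot 4
Insert 70: h=0, 2 probes -> slot 2
Insert 1: h=1, 2 probes -> slot 3
Insert 66: h=3, 2 probes -> slot 5

Table: [7, 99, 70, 1, 60, 66, None]


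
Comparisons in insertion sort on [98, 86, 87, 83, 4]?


Algorithm: insertion sort
Input: [98, 86, 87, 83, 4]
Sorted: [4, 83, 86, 87, 98]

10


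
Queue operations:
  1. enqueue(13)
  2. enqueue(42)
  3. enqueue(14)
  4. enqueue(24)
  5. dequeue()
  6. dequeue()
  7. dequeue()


enqueue(13) -> [13]
enqueue(42) -> [13, 42]
enqueue(14) -> [13, 42, 14]
enqueue(24) -> [13, 42, 14, 24]
dequeue()->13, [42, 14, 24]
dequeue()->42, [14, 24]
dequeue()->14, [24]

Final queue: [24]


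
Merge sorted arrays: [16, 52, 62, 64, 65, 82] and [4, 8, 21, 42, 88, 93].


Take 4 from B
Take 8 from B
Take 16 from A
Take 21 from B
Take 42 from B
Take 52 from A
Take 62 from A
Take 64 from A
Take 65 from A
Take 82 from A

Merged: [4, 8, 16, 21, 42, 52, 62, 64, 65, 82, 88, 93]


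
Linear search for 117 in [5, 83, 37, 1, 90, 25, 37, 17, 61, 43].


i=0: 5!=117
i=1: 83!=117
i=2: 37!=117
i=3: 1!=117
i=4: 90!=117
i=5: 25!=117
i=6: 37!=117
i=7: 17!=117
i=8: 61!=117
i=9: 43!=117

Not found, 10 comps


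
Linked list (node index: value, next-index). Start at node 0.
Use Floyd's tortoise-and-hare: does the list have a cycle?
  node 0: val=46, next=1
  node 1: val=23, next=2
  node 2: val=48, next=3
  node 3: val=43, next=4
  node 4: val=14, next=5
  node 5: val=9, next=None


Floyd's tortoise (slow, +1) and hare (fast, +2):
  init: slow=0, fast=0
  step 1: slow=1, fast=2
  step 2: slow=2, fast=4
  step 3: fast 4->5->None, no cycle

Cycle: no


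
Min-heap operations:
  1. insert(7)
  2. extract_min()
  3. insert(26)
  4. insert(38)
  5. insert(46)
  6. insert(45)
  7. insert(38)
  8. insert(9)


insert(7) -> [7]
extract_min()->7, []
insert(26) -> [26]
insert(38) -> [26, 38]
insert(46) -> [26, 38, 46]
insert(45) -> [26, 38, 46, 45]
insert(38) -> [26, 38, 46, 45, 38]
insert(9) -> [9, 38, 26, 45, 38, 46]

Final heap: [9, 38, 26, 45, 38, 46]


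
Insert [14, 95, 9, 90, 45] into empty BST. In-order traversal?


Insert 14: root
Insert 95: R from 14
Insert 9: L from 14
Insert 90: R from 14 -> L from 95
Insert 45: R from 14 -> L from 95 -> L from 90

In-order: [9, 14, 45, 90, 95]


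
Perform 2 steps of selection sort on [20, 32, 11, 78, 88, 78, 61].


Initial: [20, 32, 11, 78, 88, 78, 61]
Step 1: min=11 at 2
  Swap: [11, 32, 20, 78, 88, 78, 61]
Step 2: min=20 at 2
  Swap: [11, 20, 32, 78, 88, 78, 61]

After 2 steps: [11, 20, 32, 78, 88, 78, 61]


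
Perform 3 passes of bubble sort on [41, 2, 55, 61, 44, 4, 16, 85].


Initial: [41, 2, 55, 61, 44, 4, 16, 85]
Pass 1: [2, 41, 55, 44, 4, 16, 61, 85] (4 swaps)
Pass 2: [2, 41, 44, 4, 16, 55, 61, 85] (3 swaps)
Pass 3: [2, 41, 4, 16, 44, 55, 61, 85] (2 swaps)

After 3 passes: [2, 41, 4, 16, 44, 55, 61, 85]


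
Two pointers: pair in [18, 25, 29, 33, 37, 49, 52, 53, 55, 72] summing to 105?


lo=0(18)+hi=9(72)=90
lo=1(25)+hi=9(72)=97
lo=2(29)+hi=9(72)=101
lo=3(33)+hi=9(72)=105

Yes: 33+72=105


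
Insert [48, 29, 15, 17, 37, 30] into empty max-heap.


Insert 48: [48]
Insert 29: [48, 29]
Insert 15: [48, 29, 15]
Insert 17: [48, 29, 15, 17]
Insert 37: [48, 37, 15, 17, 29]
Insert 30: [48, 37, 30, 17, 29, 15]

Final heap: [48, 37, 30, 17, 29, 15]


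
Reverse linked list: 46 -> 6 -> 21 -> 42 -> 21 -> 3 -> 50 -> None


Step 1: curr=46, set curr.next=prev(None) | reversed so far: 46
Step 2: curr=6, set curr.next=prev(46) | reversed so far: 6 -> 46
Step 3: curr=21, set curr.next=prev(6) | reversed so far: 21 -> 6 -> 46
Step 4: curr=42, set curr.next=prev(21) | reversed so far: 42 -> 21 -> 6 -> 46
Step 5: curr=21, set curr.next=prev(42) | reversed so far: 21 -> 42 -> 21 -> 6 -> 46
Step 6: curr=3, set curr.next=prev(21) | reversed so far: 3 -> 21 -> 42 -> 21 -> 6 -> 46
Step 7: curr=50, set curr.next=prev(3) | reversed so far: 50 -> 3 -> 21 -> 42 -> 21 -> 6 -> 46

50 -> 3 -> 21 -> 42 -> 21 -> 6 -> 46 -> None


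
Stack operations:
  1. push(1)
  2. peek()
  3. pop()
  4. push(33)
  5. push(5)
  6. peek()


push(1) -> [1]
peek()->1
pop()->1, []
push(33) -> [33]
push(5) -> [33, 5]
peek()->5

Final stack: [33, 5]


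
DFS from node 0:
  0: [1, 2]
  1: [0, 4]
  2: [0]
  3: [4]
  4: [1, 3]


Visit 0, push [2, 1]
Visit 1, push [4]
Visit 4, push [3]
Visit 3, push []
Visit 2, push []

DFS order: [0, 1, 4, 3, 2]


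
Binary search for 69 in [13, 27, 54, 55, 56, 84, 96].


Step 1: lo=0, hi=6, mid=3, val=55
Step 2: lo=4, hi=6, mid=5, val=84
Step 3: lo=4, hi=4, mid=4, val=56

Not found


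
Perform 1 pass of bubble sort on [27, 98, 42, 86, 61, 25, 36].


Initial: [27, 98, 42, 86, 61, 25, 36]
Pass 1: [27, 42, 86, 61, 25, 36, 98] (5 swaps)

After 1 pass: [27, 42, 86, 61, 25, 36, 98]


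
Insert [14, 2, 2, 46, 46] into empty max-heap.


Insert 14: [14]
Insert 2: [14, 2]
Insert 2: [14, 2, 2]
Insert 46: [46, 14, 2, 2]
Insert 46: [46, 46, 2, 2, 14]

Final heap: [46, 46, 2, 2, 14]


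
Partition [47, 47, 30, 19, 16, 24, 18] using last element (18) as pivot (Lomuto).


Pivot: 18
  16 <= 18: swap -> [16, 47, 30, 19, 47, 24, 18]
Place pivot at 1: [16, 18, 30, 19, 47, 24, 47]

Partitioned: [16, 18, 30, 19, 47, 24, 47]


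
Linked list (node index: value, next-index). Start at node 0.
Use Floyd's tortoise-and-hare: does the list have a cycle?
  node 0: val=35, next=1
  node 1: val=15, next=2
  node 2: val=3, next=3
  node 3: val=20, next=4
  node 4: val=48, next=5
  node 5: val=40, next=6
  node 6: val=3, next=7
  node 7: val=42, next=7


Floyd's tortoise (slow, +1) and hare (fast, +2):
  init: slow=0, fast=0
  step 1: slow=1, fast=2
  step 2: slow=2, fast=4
  step 3: slow=3, fast=6
  step 4: slow=4, fast=7
  step 5: slow=5, fast=7
  step 6: slow=6, fast=7
  step 7: slow=7, fast=7
  slow == fast at node 7: cycle detected

Cycle: yes


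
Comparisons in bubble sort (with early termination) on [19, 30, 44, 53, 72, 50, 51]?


Algorithm: bubble sort (with early termination)
Input: [19, 30, 44, 53, 72, 50, 51]
Sorted: [19, 30, 44, 50, 51, 53, 72]

15


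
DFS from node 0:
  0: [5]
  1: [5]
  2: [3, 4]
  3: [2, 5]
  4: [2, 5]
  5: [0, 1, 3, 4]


Visit 0, push [5]
Visit 5, push [4, 3, 1]
Visit 1, push []
Visit 3, push [2]
Visit 2, push [4]
Visit 4, push []

DFS order: [0, 5, 1, 3, 2, 4]


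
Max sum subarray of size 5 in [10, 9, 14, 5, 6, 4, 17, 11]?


[0:5]: 44
[1:6]: 38
[2:7]: 46
[3:8]: 43

Max: 46 at [2:7]


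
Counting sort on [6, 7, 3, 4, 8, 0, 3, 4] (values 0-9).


Input: [6, 7, 3, 4, 8, 0, 3, 4]
Counts: [1, 0, 0, 2, 2, 0, 1, 1, 1, 0]

Sorted: [0, 3, 3, 4, 4, 6, 7, 8]


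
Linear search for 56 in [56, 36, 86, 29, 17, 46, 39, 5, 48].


i=0: 56==56 found!

Found at 0, 1 comps


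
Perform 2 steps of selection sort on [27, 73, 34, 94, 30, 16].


Initial: [27, 73, 34, 94, 30, 16]
Step 1: min=16 at 5
  Swap: [16, 73, 34, 94, 30, 27]
Step 2: min=27 at 5
  Swap: [16, 27, 34, 94, 30, 73]

After 2 steps: [16, 27, 34, 94, 30, 73]


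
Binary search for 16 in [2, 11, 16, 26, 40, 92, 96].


Step 1: lo=0, hi=6, mid=3, val=26
Step 2: lo=0, hi=2, mid=1, val=11
Step 3: lo=2, hi=2, mid=2, val=16

Found at index 2


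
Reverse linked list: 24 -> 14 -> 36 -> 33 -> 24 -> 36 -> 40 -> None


Step 1: curr=24, set curr.next=prev(None) | reversed so far: 24
Step 2: curr=14, set curr.next=prev(24) | reversed so far: 14 -> 24
Step 3: curr=36, set curr.next=prev(14) | reversed so far: 36 -> 14 -> 24
Step 4: curr=33, set curr.next=prev(36) | reversed so far: 33 -> 36 -> 14 -> 24
Step 5: curr=24, set curr.next=prev(33) | reversed so far: 24 -> 33 -> 36 -> 14 -> 24
Step 6: curr=36, set curr.next=prev(24) | reversed so far: 36 -> 24 -> 33 -> 36 -> 14 -> 24
Step 7: curr=40, set curr.next=prev(36) | reversed so far: 40 -> 36 -> 24 -> 33 -> 36 -> 14 -> 24

40 -> 36 -> 24 -> 33 -> 36 -> 14 -> 24 -> None


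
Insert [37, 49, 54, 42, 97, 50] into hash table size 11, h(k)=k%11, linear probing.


Insert 37: h=4 -> slot 4
Insert 49: h=5 -> slot 5
Insert 54: h=10 -> slot 10
Insert 42: h=9 -> slot 9
Insert 97: h=9, 2 probes -> slot 0
Insert 50: h=6 -> slot 6

Table: [97, None, None, None, 37, 49, 50, None, None, 42, 54]


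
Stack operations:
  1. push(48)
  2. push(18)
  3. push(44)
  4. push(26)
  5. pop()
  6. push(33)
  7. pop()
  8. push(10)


push(48) -> [48]
push(18) -> [48, 18]
push(44) -> [48, 18, 44]
push(26) -> [48, 18, 44, 26]
pop()->26, [48, 18, 44]
push(33) -> [48, 18, 44, 33]
pop()->33, [48, 18, 44]
push(10) -> [48, 18, 44, 10]

Final stack: [48, 18, 44, 10]


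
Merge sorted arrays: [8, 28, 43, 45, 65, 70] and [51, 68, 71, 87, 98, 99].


Take 8 from A
Take 28 from A
Take 43 from A
Take 45 from A
Take 51 from B
Take 65 from A
Take 68 from B
Take 70 from A

Merged: [8, 28, 43, 45, 51, 65, 68, 70, 71, 87, 98, 99]


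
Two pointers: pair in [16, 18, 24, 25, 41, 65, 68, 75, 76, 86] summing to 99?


lo=0(16)+hi=9(86)=102
lo=0(16)+hi=8(76)=92
lo=1(18)+hi=8(76)=94
lo=2(24)+hi=8(76)=100
lo=2(24)+hi=7(75)=99

Yes: 24+75=99


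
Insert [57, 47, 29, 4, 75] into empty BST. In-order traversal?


Insert 57: root
Insert 47: L from 57
Insert 29: L from 57 -> L from 47
Insert 4: L from 57 -> L from 47 -> L from 29
Insert 75: R from 57

In-order: [4, 29, 47, 57, 75]


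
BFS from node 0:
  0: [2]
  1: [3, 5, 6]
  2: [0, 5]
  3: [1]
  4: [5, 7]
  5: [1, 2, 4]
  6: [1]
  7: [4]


Visit 0, enqueue [2]
Visit 2, enqueue [5]
Visit 5, enqueue [1, 4]
Visit 1, enqueue [3, 6]
Visit 4, enqueue [7]
Visit 3, enqueue []
Visit 6, enqueue []
Visit 7, enqueue []

BFS order: [0, 2, 5, 1, 4, 3, 6, 7]


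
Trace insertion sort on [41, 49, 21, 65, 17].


Initial: [41, 49, 21, 65, 17]
Insert 49: [41, 49, 21, 65, 17]
Insert 21: [21, 41, 49, 65, 17]
Insert 65: [21, 41, 49, 65, 17]
Insert 17: [17, 21, 41, 49, 65]

Sorted: [17, 21, 41, 49, 65]


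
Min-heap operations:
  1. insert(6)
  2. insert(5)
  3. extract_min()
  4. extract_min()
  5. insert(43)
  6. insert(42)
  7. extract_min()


insert(6) -> [6]
insert(5) -> [5, 6]
extract_min()->5, [6]
extract_min()->6, []
insert(43) -> [43]
insert(42) -> [42, 43]
extract_min()->42, [43]

Final heap: [43]


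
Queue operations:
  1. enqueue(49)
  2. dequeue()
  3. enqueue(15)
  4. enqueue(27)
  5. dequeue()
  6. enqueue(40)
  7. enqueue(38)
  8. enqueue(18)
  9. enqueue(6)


enqueue(49) -> [49]
dequeue()->49, []
enqueue(15) -> [15]
enqueue(27) -> [15, 27]
dequeue()->15, [27]
enqueue(40) -> [27, 40]
enqueue(38) -> [27, 40, 38]
enqueue(18) -> [27, 40, 38, 18]
enqueue(6) -> [27, 40, 38, 18, 6]

Final queue: [27, 40, 38, 18, 6]


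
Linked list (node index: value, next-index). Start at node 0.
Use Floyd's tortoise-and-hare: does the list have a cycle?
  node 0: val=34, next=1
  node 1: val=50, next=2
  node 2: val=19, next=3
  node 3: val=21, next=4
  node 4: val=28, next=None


Floyd's tortoise (slow, +1) and hare (fast, +2):
  init: slow=0, fast=0
  step 1: slow=1, fast=2
  step 2: slow=2, fast=4
  step 3: fast -> None, no cycle

Cycle: no


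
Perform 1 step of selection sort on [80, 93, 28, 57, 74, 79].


Initial: [80, 93, 28, 57, 74, 79]
Step 1: min=28 at 2
  Swap: [28, 93, 80, 57, 74, 79]

After 1 step: [28, 93, 80, 57, 74, 79]


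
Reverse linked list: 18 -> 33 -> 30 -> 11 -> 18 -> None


Step 1: curr=18, set curr.next=prev(None) | reversed so far: 18
Step 2: curr=33, set curr.next=prev(18) | reversed so far: 33 -> 18
Step 3: curr=30, set curr.next=prev(33) | reversed so far: 30 -> 33 -> 18
Step 4: curr=11, set curr.next=prev(30) | reversed so far: 11 -> 30 -> 33 -> 18
Step 5: curr=18, set curr.next=prev(11) | reversed so far: 18 -> 11 -> 30 -> 33 -> 18

18 -> 11 -> 30 -> 33 -> 18 -> None


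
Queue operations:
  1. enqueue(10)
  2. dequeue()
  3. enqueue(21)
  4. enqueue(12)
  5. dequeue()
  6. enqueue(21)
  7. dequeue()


enqueue(10) -> [10]
dequeue()->10, []
enqueue(21) -> [21]
enqueue(12) -> [21, 12]
dequeue()->21, [12]
enqueue(21) -> [12, 21]
dequeue()->12, [21]

Final queue: [21]


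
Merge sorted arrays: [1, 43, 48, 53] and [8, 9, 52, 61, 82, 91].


Take 1 from A
Take 8 from B
Take 9 from B
Take 43 from A
Take 48 from A
Take 52 from B
Take 53 from A

Merged: [1, 8, 9, 43, 48, 52, 53, 61, 82, 91]


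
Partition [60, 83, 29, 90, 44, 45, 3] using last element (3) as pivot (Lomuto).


Pivot: 3
Place pivot at 0: [3, 83, 29, 90, 44, 45, 60]

Partitioned: [3, 83, 29, 90, 44, 45, 60]


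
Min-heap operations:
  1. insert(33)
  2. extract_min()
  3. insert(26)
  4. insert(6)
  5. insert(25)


insert(33) -> [33]
extract_min()->33, []
insert(26) -> [26]
insert(6) -> [6, 26]
insert(25) -> [6, 26, 25]

Final heap: [6, 26, 25]


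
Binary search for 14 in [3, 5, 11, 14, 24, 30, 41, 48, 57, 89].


Step 1: lo=0, hi=9, mid=4, val=24
Step 2: lo=0, hi=3, mid=1, val=5
Step 3: lo=2, hi=3, mid=2, val=11
Step 4: lo=3, hi=3, mid=3, val=14

Found at index 3


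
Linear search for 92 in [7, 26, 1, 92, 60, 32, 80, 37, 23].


i=0: 7!=92
i=1: 26!=92
i=2: 1!=92
i=3: 92==92 found!

Found at 3, 4 comps


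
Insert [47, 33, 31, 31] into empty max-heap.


Insert 47: [47]
Insert 33: [47, 33]
Insert 31: [47, 33, 31]
Insert 31: [47, 33, 31, 31]

Final heap: [47, 33, 31, 31]


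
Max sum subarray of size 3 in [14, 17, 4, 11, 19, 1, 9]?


[0:3]: 35
[1:4]: 32
[2:5]: 34
[3:6]: 31
[4:7]: 29

Max: 35 at [0:3]


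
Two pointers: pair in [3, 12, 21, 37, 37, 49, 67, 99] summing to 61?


lo=0(3)+hi=7(99)=102
lo=0(3)+hi=6(67)=70
lo=0(3)+hi=5(49)=52
lo=1(12)+hi=5(49)=61

Yes: 12+49=61


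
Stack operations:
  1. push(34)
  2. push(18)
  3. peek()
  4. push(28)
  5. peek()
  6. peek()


push(34) -> [34]
push(18) -> [34, 18]
peek()->18
push(28) -> [34, 18, 28]
peek()->28
peek()->28

Final stack: [34, 18, 28]


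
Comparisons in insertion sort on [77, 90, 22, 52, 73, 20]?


Algorithm: insertion sort
Input: [77, 90, 22, 52, 73, 20]
Sorted: [20, 22, 52, 73, 77, 90]

14


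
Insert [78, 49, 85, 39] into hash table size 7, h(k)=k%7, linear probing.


Insert 78: h=1 -> slot 1
Insert 49: h=0 -> slot 0
Insert 85: h=1, 1 probes -> slot 2
Insert 39: h=4 -> slot 4

Table: [49, 78, 85, None, 39, None, None]


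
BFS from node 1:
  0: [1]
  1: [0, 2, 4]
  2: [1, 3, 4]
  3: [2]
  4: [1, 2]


Visit 1, enqueue [0, 2, 4]
Visit 0, enqueue []
Visit 2, enqueue [3]
Visit 4, enqueue []
Visit 3, enqueue []

BFS order: [1, 0, 2, 4, 3]


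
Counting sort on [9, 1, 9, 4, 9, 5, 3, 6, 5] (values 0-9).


Input: [9, 1, 9, 4, 9, 5, 3, 6, 5]
Counts: [0, 1, 0, 1, 1, 2, 1, 0, 0, 3]

Sorted: [1, 3, 4, 5, 5, 6, 9, 9, 9]


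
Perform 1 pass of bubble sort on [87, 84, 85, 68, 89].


Initial: [87, 84, 85, 68, 89]
Pass 1: [84, 85, 68, 87, 89] (3 swaps)

After 1 pass: [84, 85, 68, 87, 89]


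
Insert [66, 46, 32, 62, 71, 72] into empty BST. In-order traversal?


Insert 66: root
Insert 46: L from 66
Insert 32: L from 66 -> L from 46
Insert 62: L from 66 -> R from 46
Insert 71: R from 66
Insert 72: R from 66 -> R from 71

In-order: [32, 46, 62, 66, 71, 72]


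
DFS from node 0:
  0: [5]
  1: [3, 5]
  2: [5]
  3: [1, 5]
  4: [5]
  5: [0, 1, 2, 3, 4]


Visit 0, push [5]
Visit 5, push [4, 3, 2, 1]
Visit 1, push [3]
Visit 3, push []
Visit 2, push []
Visit 4, push []

DFS order: [0, 5, 1, 3, 2, 4]


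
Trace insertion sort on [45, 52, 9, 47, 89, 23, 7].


Initial: [45, 52, 9, 47, 89, 23, 7]
Insert 52: [45, 52, 9, 47, 89, 23, 7]
Insert 9: [9, 45, 52, 47, 89, 23, 7]
Insert 47: [9, 45, 47, 52, 89, 23, 7]
Insert 89: [9, 45, 47, 52, 89, 23, 7]
Insert 23: [9, 23, 45, 47, 52, 89, 7]
Insert 7: [7, 9, 23, 45, 47, 52, 89]

Sorted: [7, 9, 23, 45, 47, 52, 89]


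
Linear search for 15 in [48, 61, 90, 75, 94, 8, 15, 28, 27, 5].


i=0: 48!=15
i=1: 61!=15
i=2: 90!=15
i=3: 75!=15
i=4: 94!=15
i=5: 8!=15
i=6: 15==15 found!

Found at 6, 7 comps


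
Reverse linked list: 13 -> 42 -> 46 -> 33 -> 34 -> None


Step 1: curr=13, set curr.next=prev(None) | reversed so far: 13
Step 2: curr=42, set curr.next=prev(13) | reversed so far: 42 -> 13
Step 3: curr=46, set curr.next=prev(42) | reversed so far: 46 -> 42 -> 13
Step 4: curr=33, set curr.next=prev(46) | reversed so far: 33 -> 46 -> 42 -> 13
Step 5: curr=34, set curr.next=prev(33) | reversed so far: 34 -> 33 -> 46 -> 42 -> 13

34 -> 33 -> 46 -> 42 -> 13 -> None


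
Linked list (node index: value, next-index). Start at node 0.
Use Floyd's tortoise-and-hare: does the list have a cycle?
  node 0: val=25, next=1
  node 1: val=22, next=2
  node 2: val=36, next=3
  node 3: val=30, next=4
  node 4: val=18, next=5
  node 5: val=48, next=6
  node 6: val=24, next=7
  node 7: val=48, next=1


Floyd's tortoise (slow, +1) and hare (fast, +2):
  init: slow=0, fast=0
  step 1: slow=1, fast=2
  step 2: slow=2, fast=4
  step 3: slow=3, fast=6
  step 4: slow=4, fast=1
  step 5: slow=5, fast=3
  step 6: slow=6, fast=5
  step 7: slow=7, fast=7
  slow == fast at node 7: cycle detected

Cycle: yes


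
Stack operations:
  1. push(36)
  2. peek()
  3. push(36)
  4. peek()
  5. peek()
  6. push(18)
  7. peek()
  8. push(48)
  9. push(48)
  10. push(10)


push(36) -> [36]
peek()->36
push(36) -> [36, 36]
peek()->36
peek()->36
push(18) -> [36, 36, 18]
peek()->18
push(48) -> [36, 36, 18, 48]
push(48) -> [36, 36, 18, 48, 48]
push(10) -> [36, 36, 18, 48, 48, 10]

Final stack: [36, 36, 18, 48, 48, 10]


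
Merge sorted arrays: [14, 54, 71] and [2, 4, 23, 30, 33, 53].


Take 2 from B
Take 4 from B
Take 14 from A
Take 23 from B
Take 30 from B
Take 33 from B
Take 53 from B

Merged: [2, 4, 14, 23, 30, 33, 53, 54, 71]


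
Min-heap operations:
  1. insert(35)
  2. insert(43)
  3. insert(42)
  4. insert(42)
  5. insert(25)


insert(35) -> [35]
insert(43) -> [35, 43]
insert(42) -> [35, 43, 42]
insert(42) -> [35, 42, 42, 43]
insert(25) -> [25, 35, 42, 43, 42]

Final heap: [25, 35, 42, 43, 42]


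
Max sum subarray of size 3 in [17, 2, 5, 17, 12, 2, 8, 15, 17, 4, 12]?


[0:3]: 24
[1:4]: 24
[2:5]: 34
[3:6]: 31
[4:7]: 22
[5:8]: 25
[6:9]: 40
[7:10]: 36
[8:11]: 33

Max: 40 at [6:9]


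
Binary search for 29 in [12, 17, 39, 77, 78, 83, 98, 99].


Step 1: lo=0, hi=7, mid=3, val=77
Step 2: lo=0, hi=2, mid=1, val=17
Step 3: lo=2, hi=2, mid=2, val=39

Not found


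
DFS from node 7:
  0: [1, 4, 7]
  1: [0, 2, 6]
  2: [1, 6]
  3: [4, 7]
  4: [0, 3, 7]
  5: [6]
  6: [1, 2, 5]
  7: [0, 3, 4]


Visit 7, push [4, 3, 0]
Visit 0, push [4, 1]
Visit 1, push [6, 2]
Visit 2, push [6]
Visit 6, push [5]
Visit 5, push []
Visit 4, push [3]
Visit 3, push []

DFS order: [7, 0, 1, 2, 6, 5, 4, 3]


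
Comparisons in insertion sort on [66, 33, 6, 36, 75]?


Algorithm: insertion sort
Input: [66, 33, 6, 36, 75]
Sorted: [6, 33, 36, 66, 75]

6


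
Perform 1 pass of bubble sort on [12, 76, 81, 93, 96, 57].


Initial: [12, 76, 81, 93, 96, 57]
Pass 1: [12, 76, 81, 93, 57, 96] (1 swaps)

After 1 pass: [12, 76, 81, 93, 57, 96]


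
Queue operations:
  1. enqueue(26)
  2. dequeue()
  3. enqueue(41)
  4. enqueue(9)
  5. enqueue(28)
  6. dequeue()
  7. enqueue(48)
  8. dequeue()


enqueue(26) -> [26]
dequeue()->26, []
enqueue(41) -> [41]
enqueue(9) -> [41, 9]
enqueue(28) -> [41, 9, 28]
dequeue()->41, [9, 28]
enqueue(48) -> [9, 28, 48]
dequeue()->9, [28, 48]

Final queue: [28, 48]


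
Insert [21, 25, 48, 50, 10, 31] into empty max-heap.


Insert 21: [21]
Insert 25: [25, 21]
Insert 48: [48, 21, 25]
Insert 50: [50, 48, 25, 21]
Insert 10: [50, 48, 25, 21, 10]
Insert 31: [50, 48, 31, 21, 10, 25]

Final heap: [50, 48, 31, 21, 10, 25]


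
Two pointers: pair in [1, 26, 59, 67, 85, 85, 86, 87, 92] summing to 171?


lo=0(1)+hi=8(92)=93
lo=1(26)+hi=8(92)=118
lo=2(59)+hi=8(92)=151
lo=3(67)+hi=8(92)=159
lo=4(85)+hi=8(92)=177
lo=4(85)+hi=7(87)=172
lo=4(85)+hi=6(86)=171

Yes: 85+86=171


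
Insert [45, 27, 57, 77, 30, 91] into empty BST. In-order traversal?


Insert 45: root
Insert 27: L from 45
Insert 57: R from 45
Insert 77: R from 45 -> R from 57
Insert 30: L from 45 -> R from 27
Insert 91: R from 45 -> R from 57 -> R from 77

In-order: [27, 30, 45, 57, 77, 91]


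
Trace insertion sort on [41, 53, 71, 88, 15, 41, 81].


Initial: [41, 53, 71, 88, 15, 41, 81]
Insert 53: [41, 53, 71, 88, 15, 41, 81]
Insert 71: [41, 53, 71, 88, 15, 41, 81]
Insert 88: [41, 53, 71, 88, 15, 41, 81]
Insert 15: [15, 41, 53, 71, 88, 41, 81]
Insert 41: [15, 41, 41, 53, 71, 88, 81]
Insert 81: [15, 41, 41, 53, 71, 81, 88]

Sorted: [15, 41, 41, 53, 71, 81, 88]


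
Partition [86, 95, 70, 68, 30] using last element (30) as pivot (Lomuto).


Pivot: 30
Place pivot at 0: [30, 95, 70, 68, 86]

Partitioned: [30, 95, 70, 68, 86]


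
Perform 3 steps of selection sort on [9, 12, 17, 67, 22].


Initial: [9, 12, 17, 67, 22]
Step 1: min=9 at 0
  Swap: [9, 12, 17, 67, 22]
Step 2: min=12 at 1
  Swap: [9, 12, 17, 67, 22]
Step 3: min=17 at 2
  Swap: [9, 12, 17, 67, 22]

After 3 steps: [9, 12, 17, 67, 22]


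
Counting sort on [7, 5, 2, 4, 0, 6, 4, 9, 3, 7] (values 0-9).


Input: [7, 5, 2, 4, 0, 6, 4, 9, 3, 7]
Counts: [1, 0, 1, 1, 2, 1, 1, 2, 0, 1]

Sorted: [0, 2, 3, 4, 4, 5, 6, 7, 7, 9]


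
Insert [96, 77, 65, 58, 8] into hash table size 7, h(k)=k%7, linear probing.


Insert 96: h=5 -> slot 5
Insert 77: h=0 -> slot 0
Insert 65: h=2 -> slot 2
Insert 58: h=2, 1 probes -> slot 3
Insert 8: h=1 -> slot 1

Table: [77, 8, 65, 58, None, 96, None]


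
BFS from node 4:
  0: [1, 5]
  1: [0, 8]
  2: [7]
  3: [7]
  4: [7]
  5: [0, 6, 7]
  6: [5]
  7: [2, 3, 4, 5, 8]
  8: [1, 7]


Visit 4, enqueue [7]
Visit 7, enqueue [2, 3, 5, 8]
Visit 2, enqueue []
Visit 3, enqueue []
Visit 5, enqueue [0, 6]
Visit 8, enqueue [1]
Visit 0, enqueue []
Visit 6, enqueue []
Visit 1, enqueue []

BFS order: [4, 7, 2, 3, 5, 8, 0, 6, 1]


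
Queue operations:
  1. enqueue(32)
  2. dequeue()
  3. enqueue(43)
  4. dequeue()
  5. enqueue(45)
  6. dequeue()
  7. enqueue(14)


enqueue(32) -> [32]
dequeue()->32, []
enqueue(43) -> [43]
dequeue()->43, []
enqueue(45) -> [45]
dequeue()->45, []
enqueue(14) -> [14]

Final queue: [14]


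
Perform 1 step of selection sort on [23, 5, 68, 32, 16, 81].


Initial: [23, 5, 68, 32, 16, 81]
Step 1: min=5 at 1
  Swap: [5, 23, 68, 32, 16, 81]

After 1 step: [5, 23, 68, 32, 16, 81]


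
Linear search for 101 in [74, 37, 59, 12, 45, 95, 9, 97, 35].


i=0: 74!=101
i=1: 37!=101
i=2: 59!=101
i=3: 12!=101
i=4: 45!=101
i=5: 95!=101
i=6: 9!=101
i=7: 97!=101
i=8: 35!=101

Not found, 9 comps


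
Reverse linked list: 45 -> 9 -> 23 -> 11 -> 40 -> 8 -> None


Step 1: curr=45, set curr.next=prev(None) | reversed so far: 45
Step 2: curr=9, set curr.next=prev(45) | reversed so far: 9 -> 45
Step 3: curr=23, set curr.next=prev(9) | reversed so far: 23 -> 9 -> 45
Step 4: curr=11, set curr.next=prev(23) | reversed so far: 11 -> 23 -> 9 -> 45
Step 5: curr=40, set curr.next=prev(11) | reversed so far: 40 -> 11 -> 23 -> 9 -> 45
Step 6: curr=8, set curr.next=prev(40) | reversed so far: 8 -> 40 -> 11 -> 23 -> 9 -> 45

8 -> 40 -> 11 -> 23 -> 9 -> 45 -> None


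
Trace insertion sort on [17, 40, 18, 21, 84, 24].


Initial: [17, 40, 18, 21, 84, 24]
Insert 40: [17, 40, 18, 21, 84, 24]
Insert 18: [17, 18, 40, 21, 84, 24]
Insert 21: [17, 18, 21, 40, 84, 24]
Insert 84: [17, 18, 21, 40, 84, 24]
Insert 24: [17, 18, 21, 24, 40, 84]

Sorted: [17, 18, 21, 24, 40, 84]


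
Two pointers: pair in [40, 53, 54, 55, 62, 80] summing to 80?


lo=0(40)+hi=5(80)=120
lo=0(40)+hi=4(62)=102
lo=0(40)+hi=3(55)=95
lo=0(40)+hi=2(54)=94
lo=0(40)+hi=1(53)=93

No pair found


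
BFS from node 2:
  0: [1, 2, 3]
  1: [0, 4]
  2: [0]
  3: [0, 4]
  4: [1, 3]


Visit 2, enqueue [0]
Visit 0, enqueue [1, 3]
Visit 1, enqueue [4]
Visit 3, enqueue []
Visit 4, enqueue []

BFS order: [2, 0, 1, 3, 4]


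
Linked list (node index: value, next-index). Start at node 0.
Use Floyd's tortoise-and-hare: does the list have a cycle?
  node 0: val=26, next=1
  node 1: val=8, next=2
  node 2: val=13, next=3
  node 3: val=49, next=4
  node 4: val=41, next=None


Floyd's tortoise (slow, +1) and hare (fast, +2):
  init: slow=0, fast=0
  step 1: slow=1, fast=2
  step 2: slow=2, fast=4
  step 3: fast -> None, no cycle

Cycle: no


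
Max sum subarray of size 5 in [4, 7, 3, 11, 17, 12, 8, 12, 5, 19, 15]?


[0:5]: 42
[1:6]: 50
[2:7]: 51
[3:8]: 60
[4:9]: 54
[5:10]: 56
[6:11]: 59

Max: 60 at [3:8]


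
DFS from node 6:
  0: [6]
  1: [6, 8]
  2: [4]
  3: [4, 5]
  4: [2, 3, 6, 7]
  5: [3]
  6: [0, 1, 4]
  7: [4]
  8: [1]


Visit 6, push [4, 1, 0]
Visit 0, push []
Visit 1, push [8]
Visit 8, push []
Visit 4, push [7, 3, 2]
Visit 2, push []
Visit 3, push [5]
Visit 5, push []
Visit 7, push []

DFS order: [6, 0, 1, 8, 4, 2, 3, 5, 7]


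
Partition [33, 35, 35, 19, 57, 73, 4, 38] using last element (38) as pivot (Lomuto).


Pivot: 38
  33 <= 38: advance i (no swap)
  35 <= 38: advance i (no swap)
  35 <= 38: advance i (no swap)
  19 <= 38: advance i (no swap)
  4 <= 38: swap -> [33, 35, 35, 19, 4, 73, 57, 38]
Place pivot at 5: [33, 35, 35, 19, 4, 38, 57, 73]

Partitioned: [33, 35, 35, 19, 4, 38, 57, 73]


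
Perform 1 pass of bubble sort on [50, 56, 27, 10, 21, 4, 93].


Initial: [50, 56, 27, 10, 21, 4, 93]
Pass 1: [50, 27, 10, 21, 4, 56, 93] (4 swaps)

After 1 pass: [50, 27, 10, 21, 4, 56, 93]


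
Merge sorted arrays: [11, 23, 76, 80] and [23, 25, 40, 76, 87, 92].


Take 11 from A
Take 23 from A
Take 23 from B
Take 25 from B
Take 40 from B
Take 76 from A
Take 76 from B
Take 80 from A

Merged: [11, 23, 23, 25, 40, 76, 76, 80, 87, 92]


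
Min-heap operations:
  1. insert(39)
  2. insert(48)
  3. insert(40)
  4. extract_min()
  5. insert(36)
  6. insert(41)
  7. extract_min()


insert(39) -> [39]
insert(48) -> [39, 48]
insert(40) -> [39, 48, 40]
extract_min()->39, [40, 48]
insert(36) -> [36, 48, 40]
insert(41) -> [36, 41, 40, 48]
extract_min()->36, [40, 41, 48]

Final heap: [40, 41, 48]


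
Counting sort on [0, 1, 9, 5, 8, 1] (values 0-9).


Input: [0, 1, 9, 5, 8, 1]
Counts: [1, 2, 0, 0, 0, 1, 0, 0, 1, 1]

Sorted: [0, 1, 1, 5, 8, 9]


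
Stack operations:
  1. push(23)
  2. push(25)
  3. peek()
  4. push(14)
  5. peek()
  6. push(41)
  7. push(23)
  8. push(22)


push(23) -> [23]
push(25) -> [23, 25]
peek()->25
push(14) -> [23, 25, 14]
peek()->14
push(41) -> [23, 25, 14, 41]
push(23) -> [23, 25, 14, 41, 23]
push(22) -> [23, 25, 14, 41, 23, 22]

Final stack: [23, 25, 14, 41, 23, 22]


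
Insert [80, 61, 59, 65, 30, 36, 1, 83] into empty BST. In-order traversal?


Insert 80: root
Insert 61: L from 80
Insert 59: L from 80 -> L from 61
Insert 65: L from 80 -> R from 61
Insert 30: L from 80 -> L from 61 -> L from 59
Insert 36: L from 80 -> L from 61 -> L from 59 -> R from 30
Insert 1: L from 80 -> L from 61 -> L from 59 -> L from 30
Insert 83: R from 80

In-order: [1, 30, 36, 59, 61, 65, 80, 83]


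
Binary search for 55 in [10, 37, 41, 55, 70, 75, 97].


Step 1: lo=0, hi=6, mid=3, val=55

Found at index 3


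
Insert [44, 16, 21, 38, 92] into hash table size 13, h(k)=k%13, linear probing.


Insert 44: h=5 -> slot 5
Insert 16: h=3 -> slot 3
Insert 21: h=8 -> slot 8
Insert 38: h=12 -> slot 12
Insert 92: h=1 -> slot 1

Table: [None, 92, None, 16, None, 44, None, None, 21, None, None, None, 38]


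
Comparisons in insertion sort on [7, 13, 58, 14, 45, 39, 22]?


Algorithm: insertion sort
Input: [7, 13, 58, 14, 45, 39, 22]
Sorted: [7, 13, 14, 22, 39, 45, 58]

13


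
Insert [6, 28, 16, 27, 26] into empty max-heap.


Insert 6: [6]
Insert 28: [28, 6]
Insert 16: [28, 6, 16]
Insert 27: [28, 27, 16, 6]
Insert 26: [28, 27, 16, 6, 26]

Final heap: [28, 27, 16, 6, 26]


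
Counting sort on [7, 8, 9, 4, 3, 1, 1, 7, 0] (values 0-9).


Input: [7, 8, 9, 4, 3, 1, 1, 7, 0]
Counts: [1, 2, 0, 1, 1, 0, 0, 2, 1, 1]

Sorted: [0, 1, 1, 3, 4, 7, 7, 8, 9]


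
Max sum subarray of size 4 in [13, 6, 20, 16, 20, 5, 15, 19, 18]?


[0:4]: 55
[1:5]: 62
[2:6]: 61
[3:7]: 56
[4:8]: 59
[5:9]: 57

Max: 62 at [1:5]


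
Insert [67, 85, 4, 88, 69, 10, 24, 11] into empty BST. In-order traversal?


Insert 67: root
Insert 85: R from 67
Insert 4: L from 67
Insert 88: R from 67 -> R from 85
Insert 69: R from 67 -> L from 85
Insert 10: L from 67 -> R from 4
Insert 24: L from 67 -> R from 4 -> R from 10
Insert 11: L from 67 -> R from 4 -> R from 10 -> L from 24

In-order: [4, 10, 11, 24, 67, 69, 85, 88]


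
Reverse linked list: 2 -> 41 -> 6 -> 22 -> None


Step 1: curr=2, set curr.next=prev(None) | reversed so far: 2
Step 2: curr=41, set curr.next=prev(2) | reversed so far: 41 -> 2
Step 3: curr=6, set curr.next=prev(41) | reversed so far: 6 -> 41 -> 2
Step 4: curr=22, set curr.next=prev(6) | reversed so far: 22 -> 6 -> 41 -> 2

22 -> 6 -> 41 -> 2 -> None


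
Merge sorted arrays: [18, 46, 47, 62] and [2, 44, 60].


Take 2 from B
Take 18 from A
Take 44 from B
Take 46 from A
Take 47 from A
Take 60 from B

Merged: [2, 18, 44, 46, 47, 60, 62]


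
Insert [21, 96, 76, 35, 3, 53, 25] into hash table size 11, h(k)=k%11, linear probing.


Insert 21: h=10 -> slot 10
Insert 96: h=8 -> slot 8
Insert 76: h=10, 1 probes -> slot 0
Insert 35: h=2 -> slot 2
Insert 3: h=3 -> slot 3
Insert 53: h=9 -> slot 9
Insert 25: h=3, 1 probes -> slot 4

Table: [76, None, 35, 3, 25, None, None, None, 96, 53, 21]


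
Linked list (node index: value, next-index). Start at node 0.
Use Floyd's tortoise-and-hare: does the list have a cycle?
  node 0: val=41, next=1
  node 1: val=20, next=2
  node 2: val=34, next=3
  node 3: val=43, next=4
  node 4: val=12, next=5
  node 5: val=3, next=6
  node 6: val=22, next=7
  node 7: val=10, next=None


Floyd's tortoise (slow, +1) and hare (fast, +2):
  init: slow=0, fast=0
  step 1: slow=1, fast=2
  step 2: slow=2, fast=4
  step 3: slow=3, fast=6
  step 4: fast 6->7->None, no cycle

Cycle: no


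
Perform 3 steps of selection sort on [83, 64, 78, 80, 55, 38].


Initial: [83, 64, 78, 80, 55, 38]
Step 1: min=38 at 5
  Swap: [38, 64, 78, 80, 55, 83]
Step 2: min=55 at 4
  Swap: [38, 55, 78, 80, 64, 83]
Step 3: min=64 at 4
  Swap: [38, 55, 64, 80, 78, 83]

After 3 steps: [38, 55, 64, 80, 78, 83]


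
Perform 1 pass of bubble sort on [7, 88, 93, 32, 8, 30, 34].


Initial: [7, 88, 93, 32, 8, 30, 34]
Pass 1: [7, 88, 32, 8, 30, 34, 93] (4 swaps)

After 1 pass: [7, 88, 32, 8, 30, 34, 93]


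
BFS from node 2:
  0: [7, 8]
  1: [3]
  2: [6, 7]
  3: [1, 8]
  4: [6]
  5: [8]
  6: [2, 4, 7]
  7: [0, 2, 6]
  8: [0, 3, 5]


Visit 2, enqueue [6, 7]
Visit 6, enqueue [4]
Visit 7, enqueue [0]
Visit 4, enqueue []
Visit 0, enqueue [8]
Visit 8, enqueue [3, 5]
Visit 3, enqueue [1]
Visit 5, enqueue []
Visit 1, enqueue []

BFS order: [2, 6, 7, 4, 0, 8, 3, 5, 1]


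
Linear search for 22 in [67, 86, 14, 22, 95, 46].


i=0: 67!=22
i=1: 86!=22
i=2: 14!=22
i=3: 22==22 found!

Found at 3, 4 comps


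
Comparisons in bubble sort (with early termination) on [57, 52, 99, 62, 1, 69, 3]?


Algorithm: bubble sort (with early termination)
Input: [57, 52, 99, 62, 1, 69, 3]
Sorted: [1, 3, 52, 57, 62, 69, 99]

21


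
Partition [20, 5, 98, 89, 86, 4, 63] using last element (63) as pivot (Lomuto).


Pivot: 63
  20 <= 63: advance i (no swap)
  5 <= 63: advance i (no swap)
  4 <= 63: swap -> [20, 5, 4, 89, 86, 98, 63]
Place pivot at 3: [20, 5, 4, 63, 86, 98, 89]

Partitioned: [20, 5, 4, 63, 86, 98, 89]


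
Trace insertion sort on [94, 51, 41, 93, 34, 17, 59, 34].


Initial: [94, 51, 41, 93, 34, 17, 59, 34]
Insert 51: [51, 94, 41, 93, 34, 17, 59, 34]
Insert 41: [41, 51, 94, 93, 34, 17, 59, 34]
Insert 93: [41, 51, 93, 94, 34, 17, 59, 34]
Insert 34: [34, 41, 51, 93, 94, 17, 59, 34]
Insert 17: [17, 34, 41, 51, 93, 94, 59, 34]
Insert 59: [17, 34, 41, 51, 59, 93, 94, 34]
Insert 34: [17, 34, 34, 41, 51, 59, 93, 94]

Sorted: [17, 34, 34, 41, 51, 59, 93, 94]


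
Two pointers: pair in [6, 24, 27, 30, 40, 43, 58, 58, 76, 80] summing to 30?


lo=0(6)+hi=9(80)=86
lo=0(6)+hi=8(76)=82
lo=0(6)+hi=7(58)=64
lo=0(6)+hi=6(58)=64
lo=0(6)+hi=5(43)=49
lo=0(6)+hi=4(40)=46
lo=0(6)+hi=3(30)=36
lo=0(6)+hi=2(27)=33
lo=0(6)+hi=1(24)=30

Yes: 6+24=30


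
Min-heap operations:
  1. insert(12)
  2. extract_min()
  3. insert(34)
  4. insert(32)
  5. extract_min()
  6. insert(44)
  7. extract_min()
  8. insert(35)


insert(12) -> [12]
extract_min()->12, []
insert(34) -> [34]
insert(32) -> [32, 34]
extract_min()->32, [34]
insert(44) -> [34, 44]
extract_min()->34, [44]
insert(35) -> [35, 44]

Final heap: [35, 44]


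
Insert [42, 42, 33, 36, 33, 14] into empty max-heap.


Insert 42: [42]
Insert 42: [42, 42]
Insert 33: [42, 42, 33]
Insert 36: [42, 42, 33, 36]
Insert 33: [42, 42, 33, 36, 33]
Insert 14: [42, 42, 33, 36, 33, 14]

Final heap: [42, 42, 33, 36, 33, 14]


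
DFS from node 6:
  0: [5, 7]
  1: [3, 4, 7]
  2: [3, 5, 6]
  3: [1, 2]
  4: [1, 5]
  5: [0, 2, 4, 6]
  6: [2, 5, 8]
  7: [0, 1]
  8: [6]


Visit 6, push [8, 5, 2]
Visit 2, push [5, 3]
Visit 3, push [1]
Visit 1, push [7, 4]
Visit 4, push [5]
Visit 5, push [0]
Visit 0, push [7]
Visit 7, push []
Visit 8, push []

DFS order: [6, 2, 3, 1, 4, 5, 0, 7, 8]


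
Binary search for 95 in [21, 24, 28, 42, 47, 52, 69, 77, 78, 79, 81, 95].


Step 1: lo=0, hi=11, mid=5, val=52
Step 2: lo=6, hi=11, mid=8, val=78
Step 3: lo=9, hi=11, mid=10, val=81
Step 4: lo=11, hi=11, mid=11, val=95

Found at index 11


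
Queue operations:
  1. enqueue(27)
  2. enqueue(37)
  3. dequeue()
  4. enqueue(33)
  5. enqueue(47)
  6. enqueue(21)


enqueue(27) -> [27]
enqueue(37) -> [27, 37]
dequeue()->27, [37]
enqueue(33) -> [37, 33]
enqueue(47) -> [37, 33, 47]
enqueue(21) -> [37, 33, 47, 21]

Final queue: [37, 33, 47, 21]


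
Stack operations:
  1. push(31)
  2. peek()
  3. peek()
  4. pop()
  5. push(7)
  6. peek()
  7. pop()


push(31) -> [31]
peek()->31
peek()->31
pop()->31, []
push(7) -> [7]
peek()->7
pop()->7, []

Final stack: []


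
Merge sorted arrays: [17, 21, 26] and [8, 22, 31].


Take 8 from B
Take 17 from A
Take 21 from A
Take 22 from B
Take 26 from A

Merged: [8, 17, 21, 22, 26, 31]


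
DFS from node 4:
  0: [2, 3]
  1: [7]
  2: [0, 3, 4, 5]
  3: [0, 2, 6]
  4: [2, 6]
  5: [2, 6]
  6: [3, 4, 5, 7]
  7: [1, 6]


Visit 4, push [6, 2]
Visit 2, push [5, 3, 0]
Visit 0, push [3]
Visit 3, push [6]
Visit 6, push [7, 5]
Visit 5, push []
Visit 7, push [1]
Visit 1, push []

DFS order: [4, 2, 0, 3, 6, 5, 7, 1]


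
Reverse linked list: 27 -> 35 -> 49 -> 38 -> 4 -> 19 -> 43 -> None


Step 1: curr=27, set curr.next=prev(None) | reversed so far: 27
Step 2: curr=35, set curr.next=prev(27) | reversed so far: 35 -> 27
Step 3: curr=49, set curr.next=prev(35) | reversed so far: 49 -> 35 -> 27
Step 4: curr=38, set curr.next=prev(49) | reversed so far: 38 -> 49 -> 35 -> 27
Step 5: curr=4, set curr.next=prev(38) | reversed so far: 4 -> 38 -> 49 -> 35 -> 27
Step 6: curr=19, set curr.next=prev(4) | reversed so far: 19 -> 4 -> 38 -> 49 -> 35 -> 27
Step 7: curr=43, set curr.next=prev(19) | reversed so far: 43 -> 19 -> 4 -> 38 -> 49 -> 35 -> 27

43 -> 19 -> 4 -> 38 -> 49 -> 35 -> 27 -> None


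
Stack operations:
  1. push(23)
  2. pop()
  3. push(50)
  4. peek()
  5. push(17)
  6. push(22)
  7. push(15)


push(23) -> [23]
pop()->23, []
push(50) -> [50]
peek()->50
push(17) -> [50, 17]
push(22) -> [50, 17, 22]
push(15) -> [50, 17, 22, 15]

Final stack: [50, 17, 22, 15]


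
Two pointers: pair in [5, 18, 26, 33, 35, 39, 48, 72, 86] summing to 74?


lo=0(5)+hi=8(86)=91
lo=0(5)+hi=7(72)=77
lo=0(5)+hi=6(48)=53
lo=1(18)+hi=6(48)=66
lo=2(26)+hi=6(48)=74

Yes: 26+48=74


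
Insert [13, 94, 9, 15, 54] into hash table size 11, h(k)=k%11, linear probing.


Insert 13: h=2 -> slot 2
Insert 94: h=6 -> slot 6
Insert 9: h=9 -> slot 9
Insert 15: h=4 -> slot 4
Insert 54: h=10 -> slot 10

Table: [None, None, 13, None, 15, None, 94, None, None, 9, 54]


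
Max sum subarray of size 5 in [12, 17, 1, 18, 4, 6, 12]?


[0:5]: 52
[1:6]: 46
[2:7]: 41

Max: 52 at [0:5]


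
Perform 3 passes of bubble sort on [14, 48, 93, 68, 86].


Initial: [14, 48, 93, 68, 86]
Pass 1: [14, 48, 68, 86, 93] (2 swaps)
Pass 2: [14, 48, 68, 86, 93] (0 swaps)
Pass 3: [14, 48, 68, 86, 93] (0 swaps)

After 3 passes: [14, 48, 68, 86, 93]


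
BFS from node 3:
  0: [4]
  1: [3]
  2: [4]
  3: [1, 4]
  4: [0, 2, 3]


Visit 3, enqueue [1, 4]
Visit 1, enqueue []
Visit 4, enqueue [0, 2]
Visit 0, enqueue []
Visit 2, enqueue []

BFS order: [3, 1, 4, 0, 2]


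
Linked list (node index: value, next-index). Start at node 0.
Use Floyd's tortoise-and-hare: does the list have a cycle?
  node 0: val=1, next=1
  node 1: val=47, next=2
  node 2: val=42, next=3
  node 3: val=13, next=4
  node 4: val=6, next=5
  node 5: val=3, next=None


Floyd's tortoise (slow, +1) and hare (fast, +2):
  init: slow=0, fast=0
  step 1: slow=1, fast=2
  step 2: slow=2, fast=4
  step 3: fast 4->5->None, no cycle

Cycle: no


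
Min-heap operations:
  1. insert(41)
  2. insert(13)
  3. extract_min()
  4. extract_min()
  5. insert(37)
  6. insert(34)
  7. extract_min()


insert(41) -> [41]
insert(13) -> [13, 41]
extract_min()->13, [41]
extract_min()->41, []
insert(37) -> [37]
insert(34) -> [34, 37]
extract_min()->34, [37]

Final heap: [37]


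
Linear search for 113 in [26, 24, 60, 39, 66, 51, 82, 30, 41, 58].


i=0: 26!=113
i=1: 24!=113
i=2: 60!=113
i=3: 39!=113
i=4: 66!=113
i=5: 51!=113
i=6: 82!=113
i=7: 30!=113
i=8: 41!=113
i=9: 58!=113

Not found, 10 comps


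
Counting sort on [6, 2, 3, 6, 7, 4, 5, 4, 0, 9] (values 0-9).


Input: [6, 2, 3, 6, 7, 4, 5, 4, 0, 9]
Counts: [1, 0, 1, 1, 2, 1, 2, 1, 0, 1]

Sorted: [0, 2, 3, 4, 4, 5, 6, 6, 7, 9]


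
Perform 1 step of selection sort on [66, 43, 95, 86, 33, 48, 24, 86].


Initial: [66, 43, 95, 86, 33, 48, 24, 86]
Step 1: min=24 at 6
  Swap: [24, 43, 95, 86, 33, 48, 66, 86]

After 1 step: [24, 43, 95, 86, 33, 48, 66, 86]


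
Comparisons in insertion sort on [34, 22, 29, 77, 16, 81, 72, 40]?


Algorithm: insertion sort
Input: [34, 22, 29, 77, 16, 81, 72, 40]
Sorted: [16, 22, 29, 34, 40, 72, 77, 81]

16


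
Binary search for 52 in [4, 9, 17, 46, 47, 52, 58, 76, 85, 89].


Step 1: lo=0, hi=9, mid=4, val=47
Step 2: lo=5, hi=9, mid=7, val=76
Step 3: lo=5, hi=6, mid=5, val=52

Found at index 5


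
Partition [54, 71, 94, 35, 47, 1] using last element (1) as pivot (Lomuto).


Pivot: 1
Place pivot at 0: [1, 71, 94, 35, 47, 54]

Partitioned: [1, 71, 94, 35, 47, 54]


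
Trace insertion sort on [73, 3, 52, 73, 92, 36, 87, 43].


Initial: [73, 3, 52, 73, 92, 36, 87, 43]
Insert 3: [3, 73, 52, 73, 92, 36, 87, 43]
Insert 52: [3, 52, 73, 73, 92, 36, 87, 43]
Insert 73: [3, 52, 73, 73, 92, 36, 87, 43]
Insert 92: [3, 52, 73, 73, 92, 36, 87, 43]
Insert 36: [3, 36, 52, 73, 73, 92, 87, 43]
Insert 87: [3, 36, 52, 73, 73, 87, 92, 43]
Insert 43: [3, 36, 43, 52, 73, 73, 87, 92]

Sorted: [3, 36, 43, 52, 73, 73, 87, 92]


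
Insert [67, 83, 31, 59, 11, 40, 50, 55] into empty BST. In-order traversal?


Insert 67: root
Insert 83: R from 67
Insert 31: L from 67
Insert 59: L from 67 -> R from 31
Insert 11: L from 67 -> L from 31
Insert 40: L from 67 -> R from 31 -> L from 59
Insert 50: L from 67 -> R from 31 -> L from 59 -> R from 40
Insert 55: L from 67 -> R from 31 -> L from 59 -> R from 40 -> R from 50

In-order: [11, 31, 40, 50, 55, 59, 67, 83]
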